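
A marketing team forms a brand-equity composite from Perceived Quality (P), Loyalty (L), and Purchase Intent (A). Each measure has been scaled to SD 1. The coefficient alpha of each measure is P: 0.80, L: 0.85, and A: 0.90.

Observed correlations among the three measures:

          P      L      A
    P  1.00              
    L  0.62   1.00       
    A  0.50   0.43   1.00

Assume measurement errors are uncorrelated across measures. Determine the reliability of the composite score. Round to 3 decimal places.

0.926

Var(P+L+A) = 3 + 2·[0.62 + 0.50 + 0.43] = 3 + 3.1 = 6.1.
With uncorrelated errors the cross-covariances are all true-score covariance, so they carry over unchanged; only the diagonal terms shrink to ρᵢσᵢ².
True-score variance = [0.80 + 0.85 + 0.90] + 3.1 = 2.55 + 3.1 = 5.65.
Reliability = 5.65 / 6.1 = 0.926.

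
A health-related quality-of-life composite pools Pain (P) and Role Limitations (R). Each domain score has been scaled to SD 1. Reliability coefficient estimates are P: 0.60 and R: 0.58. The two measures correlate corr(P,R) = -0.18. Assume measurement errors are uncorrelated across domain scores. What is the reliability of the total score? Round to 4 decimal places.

0.5000

Var(P+R) = 2 + 2·[(-0.18)] = 2 − 0.36 = 1.64.
Because errors are independent across components, Cov(Tᵢ,Tⱼ) = Cov(Xᵢ,Xⱼ); the off-diagonal part of the true-score variance is the same as above.
True-score variance = [0.60 + 0.58] − 0.36 = 1.18 − 0.36 = 0.82.
Reliability = 0.82 / 1.64 = 0.5000.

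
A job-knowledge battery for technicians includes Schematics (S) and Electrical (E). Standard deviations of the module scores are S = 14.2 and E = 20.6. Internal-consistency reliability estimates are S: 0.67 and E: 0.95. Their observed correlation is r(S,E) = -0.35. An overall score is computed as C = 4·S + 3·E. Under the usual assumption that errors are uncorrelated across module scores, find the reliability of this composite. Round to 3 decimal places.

Var(C) = 4²·14.2² + 3²·20.6² + 2·[12·14.2·20.6·(-0.35)] = 7045.48 − 2457.17 = 4588.31.
Under uncorrelated errors the observed covariances equal the true-score covariances, so only the own-variance terms attenuate.
True-score variance = [4²·14.2²·0.67 + 3²·20.6²·0.95] − 2457.17 = 5789.86 − 2457.17 = 3332.69.
Reliability = 3332.69 / 4588.31 = 0.726.

0.726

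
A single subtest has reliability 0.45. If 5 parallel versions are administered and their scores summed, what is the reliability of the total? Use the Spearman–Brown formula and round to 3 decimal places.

0.804

ρ_k = kρ / (1 + (k−1)ρ) = 5·0.45 / (1 + 4·0.45) = 2.250 / 2.800 = 0.804.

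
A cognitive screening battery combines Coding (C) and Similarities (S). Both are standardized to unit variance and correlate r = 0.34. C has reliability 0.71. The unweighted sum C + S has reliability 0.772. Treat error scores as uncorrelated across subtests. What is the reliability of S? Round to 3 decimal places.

Var(C+S) = 2 + 2·0.34 = 2.680.
True-score variance = ρ_C + ρ_S + 2·0.34, so 0.772 = (0.71 + ρ_S + 0.68) / 2.680.
ρ_S = 0.772·2.680 − 0.71 − 0.68 = 0.679.

0.679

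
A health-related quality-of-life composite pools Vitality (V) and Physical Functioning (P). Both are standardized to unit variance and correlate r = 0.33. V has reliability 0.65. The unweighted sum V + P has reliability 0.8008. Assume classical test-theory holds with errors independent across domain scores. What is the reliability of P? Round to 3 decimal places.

Var(V+P) = 2 + 2·0.33 = 2.660.
True-score variance = ρ_V + ρ_P + 2·0.33, so 0.8008 = (0.65 + ρ_P + 0.66) / 2.660.
ρ_P = 0.8008·2.660 − 0.65 − 0.66 = 0.820.

0.820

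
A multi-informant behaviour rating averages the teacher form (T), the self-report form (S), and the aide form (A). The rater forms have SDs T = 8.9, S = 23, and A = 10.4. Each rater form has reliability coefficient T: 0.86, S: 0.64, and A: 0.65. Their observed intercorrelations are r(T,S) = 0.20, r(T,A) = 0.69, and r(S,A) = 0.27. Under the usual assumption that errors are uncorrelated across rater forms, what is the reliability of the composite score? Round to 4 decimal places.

0.7731

Var(T+S+A) = 8.9² + 23² + 10.4² + 2·[8.9·23·0.20 + 8.9·10.4·0.69 + 23·10.4·0.27] = 716.37 + 338.781 = 1055.15.
With uncorrelated errors the cross-covariances are all true-score covariance, so they carry over unchanged; only the diagonal terms shrink to ρᵢσᵢ².
True-score variance = [8.9²·0.86 + 23²·0.64 + 10.4²·0.65] + 338.781 = 476.985 + 338.781 = 815.765.
Reliability = 815.765 / 1055.15 = 0.7731.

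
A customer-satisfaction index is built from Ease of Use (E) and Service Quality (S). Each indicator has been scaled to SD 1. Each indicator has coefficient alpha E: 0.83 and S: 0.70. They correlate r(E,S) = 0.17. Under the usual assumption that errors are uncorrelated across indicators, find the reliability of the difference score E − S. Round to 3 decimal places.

Var(E−S) = 1 + 1 − 2·0.17 = 2 − 0.34 = 1.66.
With uncorrelated errors the cross-covariances are all true-score covariance, so they carry over unchanged; only the diagonal terms shrink to ρᵢσᵢ².
True-score variance = [0.83 + 0.70] − 0.34 = 1.53 − 0.34 = 1.19.
Reliability = 1.19 / 1.66 = 0.717.

0.717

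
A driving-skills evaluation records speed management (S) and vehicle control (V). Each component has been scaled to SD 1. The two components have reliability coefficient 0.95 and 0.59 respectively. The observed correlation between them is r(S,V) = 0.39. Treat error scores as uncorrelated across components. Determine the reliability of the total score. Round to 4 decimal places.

0.8345

Var(S+V) = 2 + 2·[0.39] = 2 + 0.78 = 2.78.
Under uncorrelated errors the observed covariances equal the true-score covariances, so only the own-variance terms attenuate.
True-score variance = [0.95 + 0.59] + 0.78 = 1.54 + 0.78 = 2.32.
Reliability = 2.32 / 2.78 = 0.8345.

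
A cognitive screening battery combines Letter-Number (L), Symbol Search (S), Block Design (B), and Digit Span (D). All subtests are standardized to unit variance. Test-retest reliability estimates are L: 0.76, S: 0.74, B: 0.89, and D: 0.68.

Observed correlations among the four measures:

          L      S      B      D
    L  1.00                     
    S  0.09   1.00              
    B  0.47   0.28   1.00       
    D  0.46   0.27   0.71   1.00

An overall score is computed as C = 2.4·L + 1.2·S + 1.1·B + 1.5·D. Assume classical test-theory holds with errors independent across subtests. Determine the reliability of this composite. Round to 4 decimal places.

0.8759

Var(C) = 2.4² + 1.2² + 1.1² + 1.5² + 2·[2.88·0.09 + 2.64·0.47 + 3.6·0.46 + 1.32·0.28 + 1.8·0.27 + 1.65·0.71] = 10.66 + 10.3662 = 21.0262.
Under uncorrelated errors the observed covariances equal the true-score covariances, so only the own-variance terms attenuate.
True-score variance = [2.4²·0.76 + 1.2²·0.74 + 1.1²·0.89 + 1.5²·0.68] + 10.3662 = 8.0501 + 10.3662 = 18.4163.
Reliability = 18.4163 / 21.0262 = 0.8759.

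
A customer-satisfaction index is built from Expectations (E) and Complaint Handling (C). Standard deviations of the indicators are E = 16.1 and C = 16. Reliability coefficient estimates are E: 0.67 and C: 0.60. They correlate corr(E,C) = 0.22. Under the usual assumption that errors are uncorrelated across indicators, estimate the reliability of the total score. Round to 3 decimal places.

Var(E+C) = 16.1² + 16² + 2·[16.1·16·0.22] = 515.21 + 113.344 = 628.554.
Because errors are independent across components, Cov(Tᵢ,Tⱼ) = Cov(Xᵢ,Xⱼ); the off-diagonal part of the true-score variance is the same as above.
True-score variance = [16.1²·0.67 + 16²·0.60] + 113.344 = 327.271 + 113.344 = 440.615.
Reliability = 440.615 / 628.554 = 0.701.

0.701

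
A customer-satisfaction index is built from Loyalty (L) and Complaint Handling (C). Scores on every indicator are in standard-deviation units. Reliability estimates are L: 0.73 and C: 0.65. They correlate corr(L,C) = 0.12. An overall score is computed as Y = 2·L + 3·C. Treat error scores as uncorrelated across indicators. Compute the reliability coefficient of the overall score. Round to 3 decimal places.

Var(Y) = 2² + 3² + 2·[6·0.12] = 13 + 1.44 = 14.44.
Because errors are independent across components, Cov(Tᵢ,Tⱼ) = Cov(Xᵢ,Xⱼ); the off-diagonal part of the true-score variance is the same as above.
True-score variance = [2²·0.73 + 3²·0.65] + 1.44 = 8.77 + 1.44 = 10.21.
Reliability = 10.21 / 14.44 = 0.707.

0.707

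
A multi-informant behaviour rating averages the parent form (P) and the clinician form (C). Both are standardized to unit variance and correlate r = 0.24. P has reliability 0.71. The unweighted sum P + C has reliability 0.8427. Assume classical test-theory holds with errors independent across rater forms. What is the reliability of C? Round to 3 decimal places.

0.900

Var(P+C) = 2 + 2·0.24 = 2.480.
True-score variance = ρ_P + ρ_C + 2·0.24, so 0.8427 = (0.71 + ρ_C + 0.48) / 2.480.
ρ_C = 0.8427·2.480 − 0.71 − 0.48 = 0.900.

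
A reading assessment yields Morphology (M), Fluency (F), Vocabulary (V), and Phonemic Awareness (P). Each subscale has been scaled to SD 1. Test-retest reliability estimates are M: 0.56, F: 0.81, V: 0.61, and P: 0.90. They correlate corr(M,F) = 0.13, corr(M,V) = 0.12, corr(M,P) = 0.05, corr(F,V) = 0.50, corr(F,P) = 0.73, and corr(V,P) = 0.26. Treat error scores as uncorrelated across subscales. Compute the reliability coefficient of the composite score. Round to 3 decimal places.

Var(M+F+V+P) = 4 + 2·[0.13 + 0.12 + 0.05 + 0.50 + 0.73 + 0.26] = 4 + 3.58 = 7.58.
Because errors are independent across components, Cov(Tᵢ,Tⱼ) = Cov(Xᵢ,Xⱼ); the off-diagonal part of the true-score variance is the same as above.
True-score variance = [0.56 + 0.81 + 0.61 + 0.90] + 3.58 = 2.88 + 3.58 = 6.46.
Reliability = 6.46 / 7.58 = 0.852.

0.852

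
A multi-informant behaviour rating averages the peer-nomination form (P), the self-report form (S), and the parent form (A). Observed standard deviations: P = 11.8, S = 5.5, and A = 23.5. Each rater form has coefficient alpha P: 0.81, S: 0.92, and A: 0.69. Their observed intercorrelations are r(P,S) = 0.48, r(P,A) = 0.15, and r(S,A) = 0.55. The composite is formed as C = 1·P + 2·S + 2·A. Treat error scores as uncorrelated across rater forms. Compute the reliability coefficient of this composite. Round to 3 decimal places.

Var(C) = 11.8² + 2²·5.5² + 2²·23.5² + 2·[2·11.8·5.5·0.48 + 2·11.8·23.5·0.15 + 4·5.5·23.5·0.55] = 2469.24 + 859.688 = 3328.93.
Because errors are independent across components, Cov(Tᵢ,Tⱼ) = Cov(Xᵢ,Xⱼ); the off-diagonal part of the true-score variance is the same as above.
True-score variance = [11.8²·0.81 + 2²·5.5²·0.92 + 2²·23.5²·0.69] + 859.688 = 1748.31 + 859.688 = 2608.
Reliability = 2608 / 3328.93 = 0.783.

0.783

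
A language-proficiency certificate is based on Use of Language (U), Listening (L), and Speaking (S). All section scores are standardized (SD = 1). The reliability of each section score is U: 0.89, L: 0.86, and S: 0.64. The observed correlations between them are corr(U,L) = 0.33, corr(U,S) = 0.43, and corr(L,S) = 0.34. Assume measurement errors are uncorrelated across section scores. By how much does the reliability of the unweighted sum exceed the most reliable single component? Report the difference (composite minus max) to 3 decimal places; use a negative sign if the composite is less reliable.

-0.007

Var(sum) = 3 + 2.2 = 5.2; true-score variance = 2.39 + 2.2 = 4.59; composite reliability = 0.8827.
Max component reliability = 0.8900.
Difference = 0.8827 − 0.8900 = -0.007.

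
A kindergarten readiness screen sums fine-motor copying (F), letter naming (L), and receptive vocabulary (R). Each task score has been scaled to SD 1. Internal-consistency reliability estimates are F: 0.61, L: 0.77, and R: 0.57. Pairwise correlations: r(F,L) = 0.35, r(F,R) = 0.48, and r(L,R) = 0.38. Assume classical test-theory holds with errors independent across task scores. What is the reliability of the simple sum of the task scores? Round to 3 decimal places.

Var(F+L+R) = 3 + 2·[0.35 + 0.48 + 0.38] = 3 + 2.42 = 5.42.
Because errors are independent across components, Cov(Tᵢ,Tⱼ) = Cov(Xᵢ,Xⱼ); the off-diagonal part of the true-score variance is the same as above.
True-score variance = [0.61 + 0.77 + 0.57] + 2.42 = 1.95 + 2.42 = 4.37.
Reliability = 4.37 / 5.42 = 0.806.

0.806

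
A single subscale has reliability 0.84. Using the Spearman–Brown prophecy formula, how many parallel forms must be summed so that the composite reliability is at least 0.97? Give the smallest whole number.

k ≥ ρ*(1−ρ₁)/(ρ₁(1−ρ*)) = 0.97·0.16 / (0.84·0.03) = 6.159.
Smallest integer k = 7.

7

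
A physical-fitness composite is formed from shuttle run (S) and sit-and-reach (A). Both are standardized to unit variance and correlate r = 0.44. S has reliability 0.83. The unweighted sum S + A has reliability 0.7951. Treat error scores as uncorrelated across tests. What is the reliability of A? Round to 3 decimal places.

Var(S+A) = 2 + 2·0.44 = 2.880.
True-score variance = ρ_S + ρ_A + 2·0.44, so 0.7951 = (0.83 + ρ_A + 0.88) / 2.880.
ρ_A = 0.7951·2.880 − 0.83 − 0.88 = 0.580.

0.580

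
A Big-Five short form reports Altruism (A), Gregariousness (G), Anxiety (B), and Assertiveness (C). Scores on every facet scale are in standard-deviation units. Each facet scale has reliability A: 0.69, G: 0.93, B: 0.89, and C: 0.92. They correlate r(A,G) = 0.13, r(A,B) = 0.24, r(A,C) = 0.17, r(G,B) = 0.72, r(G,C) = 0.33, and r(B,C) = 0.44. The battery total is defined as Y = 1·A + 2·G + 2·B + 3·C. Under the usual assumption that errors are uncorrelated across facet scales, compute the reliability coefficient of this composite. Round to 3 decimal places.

Var(Y) = 1 + 2² + 2² + 3² + 2·[2·0.13 + 2·0.24 + 3·0.17 + 4·0.72 + 6·0.33 + 6·0.44] = 18 + 17.5 = 35.5.
Under uncorrelated errors the observed covariances equal the true-score covariances, so only the own-variance terms attenuate.
True-score variance = [0.69 + 2²·0.93 + 2²·0.89 + 3²·0.92] + 17.5 = 16.25 + 17.5 = 33.75.
Reliability = 33.75 / 35.5 = 0.951.

0.951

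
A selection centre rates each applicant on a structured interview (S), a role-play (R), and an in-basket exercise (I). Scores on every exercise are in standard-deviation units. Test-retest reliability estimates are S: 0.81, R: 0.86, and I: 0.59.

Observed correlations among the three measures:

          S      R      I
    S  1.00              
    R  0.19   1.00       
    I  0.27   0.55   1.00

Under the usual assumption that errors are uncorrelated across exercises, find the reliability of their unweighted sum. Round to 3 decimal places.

0.853

Var(S+R+I) = 3 + 2·[0.19 + 0.27 + 0.55] = 3 + 2.02 = 5.02.
With uncorrelated errors the cross-covariances are all true-score covariance, so they carry over unchanged; only the diagonal terms shrink to ρᵢσᵢ².
True-score variance = [0.81 + 0.86 + 0.59] + 2.02 = 2.26 + 2.02 = 4.28.
Reliability = 4.28 / 5.02 = 0.853.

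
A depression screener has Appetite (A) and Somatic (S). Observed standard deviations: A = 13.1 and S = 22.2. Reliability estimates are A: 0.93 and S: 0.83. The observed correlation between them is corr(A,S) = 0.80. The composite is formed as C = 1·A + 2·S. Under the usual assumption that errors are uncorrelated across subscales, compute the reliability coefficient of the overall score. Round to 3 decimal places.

Var(C) = 13.1² + 2²·22.2² + 2·[2·13.1·22.2·0.80] = 2142.97 + 930.624 = 3073.59.
Because errors are independent across components, Cov(Tᵢ,Tⱼ) = Cov(Xᵢ,Xⱼ); the off-diagonal part of the true-score variance is the same as above.
True-score variance = [13.1²·0.93 + 2²·22.2²·0.83] + 930.624 = 1795.83 + 930.624 = 2726.45.
Reliability = 2726.45 / 3073.59 = 0.887.

0.887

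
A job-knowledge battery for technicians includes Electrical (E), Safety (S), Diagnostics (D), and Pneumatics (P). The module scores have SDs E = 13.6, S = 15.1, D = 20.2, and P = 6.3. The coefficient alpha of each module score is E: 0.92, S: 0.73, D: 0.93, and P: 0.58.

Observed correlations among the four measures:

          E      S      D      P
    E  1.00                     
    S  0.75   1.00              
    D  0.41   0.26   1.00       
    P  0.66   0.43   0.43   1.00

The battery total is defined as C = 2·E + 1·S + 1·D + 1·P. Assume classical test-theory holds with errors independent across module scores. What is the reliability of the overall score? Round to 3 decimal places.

Var(C) = 2²·13.6² + 15.1² + 20.2² + 6.3² + 2·[2·13.6·15.1·0.75 + 2·13.6·20.2·0.41 + 2·13.6·6.3·0.66 + 15.1·20.2·0.26 + 15.1·6.3·0.43 + 20.2·6.3·0.43] = 1415.58 + 1642.68 = 3058.26.
With uncorrelated errors the cross-covariances are all true-score covariance, so they carry over unchanged; only the diagonal terms shrink to ρᵢσᵢ².
True-score variance = [2²·13.6²·0.92 + 15.1²·0.73 + 20.2²·0.93 + 6.3²·0.58] + 1642.68 = 1249.6 + 1642.68 = 2892.28.
Reliability = 2892.28 / 3058.26 = 0.946.

0.946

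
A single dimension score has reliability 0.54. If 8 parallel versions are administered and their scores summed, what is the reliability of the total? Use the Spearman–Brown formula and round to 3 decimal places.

0.904

ρ_k = kρ / (1 + (k−1)ρ) = 8·0.54 / (1 + 7·0.54) = 4.320 / 4.780 = 0.904.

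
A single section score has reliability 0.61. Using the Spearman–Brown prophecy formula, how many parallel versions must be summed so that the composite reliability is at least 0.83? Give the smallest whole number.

4

k ≥ ρ*(1−ρ₁)/(ρ₁(1−ρ*)) = 0.83·0.39 / (0.61·0.17) = 3.122.
Smallest integer k = 4.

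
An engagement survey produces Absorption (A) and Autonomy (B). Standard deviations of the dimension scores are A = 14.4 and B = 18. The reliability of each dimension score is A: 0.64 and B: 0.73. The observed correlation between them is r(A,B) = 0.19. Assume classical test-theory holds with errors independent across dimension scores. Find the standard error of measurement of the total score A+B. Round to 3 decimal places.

Var(total) = 531.36 + 98.496 = 629.856.
True-score variance = 369.23 + 98.496 = 467.726, so reliability = 0.7426.
Error variance = 629.856 − 467.726 = 162.13; SEM = √162.13 = 12.733.

12.733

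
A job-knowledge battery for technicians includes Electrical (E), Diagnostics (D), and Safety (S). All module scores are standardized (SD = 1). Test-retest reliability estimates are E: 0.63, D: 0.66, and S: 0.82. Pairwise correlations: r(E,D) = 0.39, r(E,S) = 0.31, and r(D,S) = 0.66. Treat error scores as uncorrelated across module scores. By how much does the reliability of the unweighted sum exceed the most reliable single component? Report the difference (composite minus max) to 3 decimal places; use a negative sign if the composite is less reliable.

Var(sum) = 3 + 2.72 = 5.72; true-score variance = 2.11 + 2.72 = 4.83; composite reliability = 0.8444.
Max component reliability = 0.8200.
Difference = 0.8444 − 0.8200 = 0.024.

0.024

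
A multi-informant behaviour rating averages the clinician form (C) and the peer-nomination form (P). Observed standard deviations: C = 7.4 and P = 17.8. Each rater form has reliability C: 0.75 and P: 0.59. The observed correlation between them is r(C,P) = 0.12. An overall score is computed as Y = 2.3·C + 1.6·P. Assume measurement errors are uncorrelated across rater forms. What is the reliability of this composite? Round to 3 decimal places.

Var(Y) = 2.3²·7.4² + 1.6²·17.8² + 2·[3.68·7.4·17.8·0.12] = 1100.79 + 116.335 = 1217.13.
With uncorrelated errors the cross-covariances are all true-score covariance, so they carry over unchanged; only the diagonal terms shrink to ρᵢσᵢ².
True-score variance = [2.3²·7.4²·0.75 + 1.6²·17.8²·0.59] + 116.335 = 695.815 + 116.335 = 812.151.
Reliability = 812.151 / 1217.13 = 0.667.

0.667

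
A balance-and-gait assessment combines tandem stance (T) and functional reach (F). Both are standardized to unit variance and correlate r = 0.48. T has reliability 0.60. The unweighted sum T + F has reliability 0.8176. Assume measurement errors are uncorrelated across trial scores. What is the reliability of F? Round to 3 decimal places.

0.860

Var(T+F) = 2 + 2·0.48 = 2.960.
True-score variance = ρ_T + ρ_F + 2·0.48, so 0.8176 = (0.60 + ρ_F + 0.96) / 2.960.
ρ_F = 0.8176·2.960 − 0.60 − 0.96 = 0.860.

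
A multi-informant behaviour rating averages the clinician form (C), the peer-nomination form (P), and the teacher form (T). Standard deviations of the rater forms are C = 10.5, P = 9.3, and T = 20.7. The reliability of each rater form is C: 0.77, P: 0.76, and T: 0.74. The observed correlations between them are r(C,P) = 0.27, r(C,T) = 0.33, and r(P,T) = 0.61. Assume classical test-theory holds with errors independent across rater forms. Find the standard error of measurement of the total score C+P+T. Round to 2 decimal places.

Var(total) = 625.23 + 431.044 = 1056.27.
True-score variance = 467.707 + 431.044 = 898.752, so reliability = 0.8509.
Error variance = 1056.27 − 898.752 = 157.523; SEM = √157.523 = 12.55.

12.55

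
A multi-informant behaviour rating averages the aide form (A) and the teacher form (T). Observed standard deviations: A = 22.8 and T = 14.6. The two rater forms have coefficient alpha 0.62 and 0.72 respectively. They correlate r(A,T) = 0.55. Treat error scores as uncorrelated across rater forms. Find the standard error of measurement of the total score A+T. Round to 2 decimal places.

Var(total) = 733 + 366.168 = 1099.17.
True-score variance = 475.776 + 366.168 = 841.944, so reliability = 0.7660.
Error variance = 1099.17 − 841.944 = 257.224; SEM = √257.224 = 16.04.

16.04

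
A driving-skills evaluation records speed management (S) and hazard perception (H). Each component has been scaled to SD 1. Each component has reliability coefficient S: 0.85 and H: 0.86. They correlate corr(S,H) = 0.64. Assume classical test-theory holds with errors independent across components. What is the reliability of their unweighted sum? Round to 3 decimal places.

Var(S+H) = 2 + 2·[0.64] = 2 + 1.28 = 3.28.
Under uncorrelated errors the observed covariances equal the true-score covariances, so only the own-variance terms attenuate.
True-score variance = [0.85 + 0.86] + 1.28 = 1.71 + 1.28 = 2.99.
Reliability = 2.99 / 3.28 = 0.912.

0.912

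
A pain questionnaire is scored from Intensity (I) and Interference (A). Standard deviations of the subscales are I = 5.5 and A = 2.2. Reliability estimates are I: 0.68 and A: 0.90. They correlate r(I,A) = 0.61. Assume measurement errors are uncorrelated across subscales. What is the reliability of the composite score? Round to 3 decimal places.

Var(I+A) = 5.5² + 2.2² + 2·[5.5·2.2·0.61] = 35.09 + 14.762 = 49.852.
Because errors are independent across components, Cov(Tᵢ,Tⱼ) = Cov(Xᵢ,Xⱼ); the off-diagonal part of the true-score variance is the same as above.
True-score variance = [5.5²·0.68 + 2.2²·0.90] + 14.762 = 24.926 + 14.762 = 39.688.
Reliability = 39.688 / 49.852 = 0.796.

0.796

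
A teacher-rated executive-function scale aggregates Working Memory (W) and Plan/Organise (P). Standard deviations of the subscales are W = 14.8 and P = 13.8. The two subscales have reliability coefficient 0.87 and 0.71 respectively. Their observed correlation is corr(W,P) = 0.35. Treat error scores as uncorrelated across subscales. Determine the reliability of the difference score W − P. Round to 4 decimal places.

Var(W−P) = 14.8² + 13.8² − 2·14.8·13.8·0.35 = 409.48 − 142.968 = 266.512.
With uncorrelated errors the cross-covariances are all true-score covariance, so they carry over unchanged; only the diagonal terms shrink to ρᵢσᵢ².
True-score variance = [14.8²·0.87 + 13.8²·0.71] − 142.968 = 325.777 − 142.968 = 182.809.
Reliability = 182.809 / 266.512 = 0.6859.

0.6859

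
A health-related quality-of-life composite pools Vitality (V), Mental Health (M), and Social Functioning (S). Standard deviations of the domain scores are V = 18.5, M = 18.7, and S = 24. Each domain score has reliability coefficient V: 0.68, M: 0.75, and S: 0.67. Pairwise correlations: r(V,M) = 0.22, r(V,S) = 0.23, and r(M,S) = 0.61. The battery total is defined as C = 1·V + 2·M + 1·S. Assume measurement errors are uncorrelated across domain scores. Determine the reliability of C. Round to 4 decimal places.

0.8344

Var(C) = 18.5² + 2²·18.7² + 24² + 2·[2·18.5·18.7·0.22 + 18.5·24·0.23 + 2·18.7·24·0.61] = 2317.01 + 1603.75 = 3920.76.
Under uncorrelated errors the observed covariances equal the true-score covariances, so only the own-variance terms attenuate.
True-score variance = [18.5²·0.68 + 2²·18.7²·0.75 + 24²·0.67] + 1603.75 = 1667.72 + 1603.75 = 3271.47.
Reliability = 3271.47 / 3920.76 = 0.8344.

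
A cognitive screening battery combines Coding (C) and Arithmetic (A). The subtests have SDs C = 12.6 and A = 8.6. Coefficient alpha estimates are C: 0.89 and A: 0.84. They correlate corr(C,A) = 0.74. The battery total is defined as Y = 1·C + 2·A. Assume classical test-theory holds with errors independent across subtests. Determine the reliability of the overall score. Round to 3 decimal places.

0.916

Var(Y) = 12.6² + 2²·8.6² + 2·[2·12.6·8.6·0.74] = 454.6 + 320.746 = 775.346.
Under uncorrelated errors the observed covariances equal the true-score covariances, so only the own-variance terms attenuate.
True-score variance = [12.6²·0.89 + 2²·8.6²·0.84] + 320.746 = 389.802 + 320.746 = 710.548.
Reliability = 710.548 / 775.346 = 0.916.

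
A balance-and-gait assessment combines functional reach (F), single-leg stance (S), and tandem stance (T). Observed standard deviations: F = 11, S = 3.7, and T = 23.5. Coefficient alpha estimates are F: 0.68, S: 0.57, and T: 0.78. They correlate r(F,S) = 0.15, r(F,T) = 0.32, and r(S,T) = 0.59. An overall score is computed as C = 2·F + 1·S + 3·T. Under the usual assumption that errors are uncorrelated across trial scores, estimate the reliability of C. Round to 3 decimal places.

Var(C) = 2²·11² + 3.7² + 3²·23.5² + 2·[2·11·3.7·0.15 + 6·11·23.5·0.32 + 3·3.7·23.5·0.59] = 5467.94 + 1324.86 = 6792.8.
With uncorrelated errors the cross-covariances are all true-score covariance, so they carry over unchanged; only the diagonal terms shrink to ρᵢσᵢ².
True-score variance = [2²·11²·0.68 + 3.7²·0.57 + 3²·23.5²·0.78] + 1324.86 = 4213.72 + 1324.86 = 5538.58.
Reliability = 5538.58 / 6792.8 = 0.815.

0.815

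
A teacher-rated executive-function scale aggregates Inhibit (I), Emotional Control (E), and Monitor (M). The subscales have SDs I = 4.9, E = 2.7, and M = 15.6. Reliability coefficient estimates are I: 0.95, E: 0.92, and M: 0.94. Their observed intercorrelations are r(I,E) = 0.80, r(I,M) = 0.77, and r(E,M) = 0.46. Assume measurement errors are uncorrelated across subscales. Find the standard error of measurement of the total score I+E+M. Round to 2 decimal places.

4.05

Var(total) = 274.66 + 177.636 = 452.296.
True-score variance = 258.275 + 177.636 = 435.911, so reliability = 0.9638.
Error variance = 452.296 − 435.911 = 16.3853; SEM = √16.3853 = 4.05.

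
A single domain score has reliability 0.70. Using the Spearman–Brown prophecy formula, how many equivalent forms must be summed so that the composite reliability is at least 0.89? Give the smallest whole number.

4

k ≥ ρ*(1−ρ₁)/(ρ₁(1−ρ*)) = 0.89·0.30 / (0.70·0.11) = 3.468.
Smallest integer k = 4.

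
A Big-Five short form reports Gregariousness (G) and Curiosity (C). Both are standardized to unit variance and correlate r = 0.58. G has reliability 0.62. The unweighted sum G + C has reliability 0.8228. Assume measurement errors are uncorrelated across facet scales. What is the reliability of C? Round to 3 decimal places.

0.820

Var(G+C) = 2 + 2·0.58 = 3.160.
True-score variance = ρ_G + ρ_C + 2·0.58, so 0.8228 = (0.62 + ρ_C + 1.16) / 3.160.
ρ_C = 0.8228·3.160 − 0.62 − 1.16 = 0.820.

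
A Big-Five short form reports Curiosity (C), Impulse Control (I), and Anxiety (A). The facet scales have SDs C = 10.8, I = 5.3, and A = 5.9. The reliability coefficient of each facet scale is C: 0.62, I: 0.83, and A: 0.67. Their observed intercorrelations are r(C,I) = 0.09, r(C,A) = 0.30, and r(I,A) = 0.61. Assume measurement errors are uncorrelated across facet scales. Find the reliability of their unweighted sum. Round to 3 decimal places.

Var(C+I+A) = 10.8² + 5.3² + 5.9² + 2·[10.8·5.3·0.09 + 10.8·5.9·0.30 + 5.3·5.9·0.61] = 179.54 + 86.6846 = 266.225.
With uncorrelated errors the cross-covariances are all true-score covariance, so they carry over unchanged; only the diagonal terms shrink to ρᵢσᵢ².
True-score variance = [10.8²·0.62 + 5.3²·0.83 + 5.9²·0.67] + 86.6846 = 118.954 + 86.6846 = 205.639.
Reliability = 205.639 / 266.225 = 0.772.

0.772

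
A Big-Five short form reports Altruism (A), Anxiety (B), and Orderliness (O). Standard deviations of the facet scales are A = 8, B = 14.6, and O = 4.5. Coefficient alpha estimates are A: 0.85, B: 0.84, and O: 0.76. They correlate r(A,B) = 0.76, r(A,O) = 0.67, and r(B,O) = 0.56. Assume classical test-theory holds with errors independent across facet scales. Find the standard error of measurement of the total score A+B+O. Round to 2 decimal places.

Var(total) = 297.41 + 299.36 = 596.77.
True-score variance = 248.844 + 299.36 = 548.204, so reliability = 0.9186.
Error variance = 596.77 − 548.204 = 48.5656; SEM = √48.5656 = 6.97.

6.97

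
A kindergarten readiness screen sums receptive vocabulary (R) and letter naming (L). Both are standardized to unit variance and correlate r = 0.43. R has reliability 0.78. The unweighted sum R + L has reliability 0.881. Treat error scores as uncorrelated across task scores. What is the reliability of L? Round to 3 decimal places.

Var(R+L) = 2 + 2·0.43 = 2.860.
True-score variance = ρ_R + ρ_L + 2·0.43, so 0.881 = (0.78 + ρ_L + 0.86) / 2.860.
ρ_L = 0.881·2.860 − 0.78 − 0.86 = 0.880.

0.880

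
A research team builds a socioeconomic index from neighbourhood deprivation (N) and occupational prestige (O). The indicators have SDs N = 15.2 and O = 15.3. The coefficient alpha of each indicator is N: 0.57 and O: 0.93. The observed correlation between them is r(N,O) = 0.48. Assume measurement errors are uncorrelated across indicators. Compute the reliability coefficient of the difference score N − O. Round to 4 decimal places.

Var(N−O) = 15.2² + 15.3² − 2·15.2·15.3·0.48 = 465.13 − 223.258 = 241.872.
Under uncorrelated errors the observed covariances equal the true-score covariances, so only the own-variance terms attenuate.
True-score variance = [15.2²·0.57 + 15.3²·0.93] − 223.258 = 349.397 − 223.258 = 126.139.
Reliability = 126.139 / 241.872 = 0.5215.

0.5215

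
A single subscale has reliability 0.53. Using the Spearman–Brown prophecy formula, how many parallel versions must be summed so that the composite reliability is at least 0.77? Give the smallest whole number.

3

k ≥ ρ*(1−ρ₁)/(ρ₁(1−ρ*)) = 0.77·0.47 / (0.53·0.23) = 2.969.
Smallest integer k = 3.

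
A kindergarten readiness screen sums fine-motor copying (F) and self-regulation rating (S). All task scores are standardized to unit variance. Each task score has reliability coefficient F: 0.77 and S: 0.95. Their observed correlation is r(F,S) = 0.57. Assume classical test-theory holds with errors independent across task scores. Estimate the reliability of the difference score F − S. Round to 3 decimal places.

0.674

Var(F−S) = 1 + 1 − 2·0.57 = 2 − 1.14 = 0.86.
Because errors are independent across components, Cov(Tᵢ,Tⱼ) = Cov(Xᵢ,Xⱼ); the off-diagonal part of the true-score variance is the same as above.
True-score variance = [0.77 + 0.95] − 1.14 = 1.72 − 1.14 = 0.58.
Reliability = 0.58 / 0.86 = 0.674.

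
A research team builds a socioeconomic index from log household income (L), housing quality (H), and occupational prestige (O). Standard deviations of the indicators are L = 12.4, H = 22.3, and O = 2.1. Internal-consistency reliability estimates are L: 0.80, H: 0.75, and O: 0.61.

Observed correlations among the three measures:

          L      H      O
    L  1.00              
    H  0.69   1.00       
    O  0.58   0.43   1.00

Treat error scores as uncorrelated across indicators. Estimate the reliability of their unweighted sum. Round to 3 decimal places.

0.858

Var(L+H+O) = 12.4² + 22.3² + 2.1² + 2·[12.4·22.3·0.69 + 12.4·2.1·0.58 + 22.3·2.1·0.43] = 655.46 + 452.078 = 1107.54.
Because errors are independent across components, Cov(Tᵢ,Tⱼ) = Cov(Xᵢ,Xⱼ); the off-diagonal part of the true-score variance is the same as above.
True-score variance = [12.4²·0.80 + 22.3²·0.75 + 2.1²·0.61] + 452.078 = 498.666 + 452.078 = 950.743.
Reliability = 950.743 / 1107.54 = 0.858.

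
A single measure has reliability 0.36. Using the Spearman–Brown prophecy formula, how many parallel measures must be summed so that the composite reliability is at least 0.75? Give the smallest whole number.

6

k ≥ ρ*(1−ρ₁)/(ρ₁(1−ρ*)) = 0.75·0.64 / (0.36·0.25) = 5.333.
Smallest integer k = 6.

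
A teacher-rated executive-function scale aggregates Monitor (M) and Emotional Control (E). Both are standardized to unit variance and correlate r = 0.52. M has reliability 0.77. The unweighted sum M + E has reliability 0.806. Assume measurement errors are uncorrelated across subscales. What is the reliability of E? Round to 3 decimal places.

0.640

Var(M+E) = 2 + 2·0.52 = 3.040.
True-score variance = ρ_M + ρ_E + 2·0.52, so 0.806 = (0.77 + ρ_E + 1.04) / 3.040.
ρ_E = 0.806·3.040 − 0.77 − 1.04 = 0.640.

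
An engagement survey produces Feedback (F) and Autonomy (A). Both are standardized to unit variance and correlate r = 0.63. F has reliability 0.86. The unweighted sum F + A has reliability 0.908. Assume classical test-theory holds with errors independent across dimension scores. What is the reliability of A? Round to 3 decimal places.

0.840

Var(F+A) = 2 + 2·0.63 = 3.260.
True-score variance = ρ_F + ρ_A + 2·0.63, so 0.908 = (0.86 + ρ_A + 1.26) / 3.260.
ρ_A = 0.908·3.260 − 0.86 − 1.26 = 0.840.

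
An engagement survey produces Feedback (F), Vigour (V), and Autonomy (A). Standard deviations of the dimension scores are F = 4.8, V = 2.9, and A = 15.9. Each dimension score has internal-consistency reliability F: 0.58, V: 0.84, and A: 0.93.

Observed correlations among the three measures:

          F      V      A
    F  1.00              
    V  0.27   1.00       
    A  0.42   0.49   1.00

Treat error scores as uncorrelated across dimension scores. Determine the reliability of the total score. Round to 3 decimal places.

0.928

Var(F+V+A) = 4.8² + 2.9² + 15.9² + 2·[4.8·2.9·0.27 + 4.8·15.9·0.42 + 2.9·15.9·0.49] = 284.26 + 116.813 = 401.073.
Under uncorrelated errors the observed covariances equal the true-score covariances, so only the own-variance terms attenuate.
True-score variance = [4.8²·0.58 + 2.9²·0.84 + 15.9²·0.93] + 116.813 = 255.541 + 116.813 = 372.354.
Reliability = 372.354 / 401.073 = 0.928.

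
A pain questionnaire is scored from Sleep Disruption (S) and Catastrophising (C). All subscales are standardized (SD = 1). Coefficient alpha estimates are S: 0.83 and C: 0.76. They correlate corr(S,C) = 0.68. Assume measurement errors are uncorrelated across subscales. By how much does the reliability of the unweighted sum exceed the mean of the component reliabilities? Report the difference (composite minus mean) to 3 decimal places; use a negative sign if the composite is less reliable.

Var(sum) = 2 + 1.36 = 3.36; true-score variance = 1.59 + 1.36 = 2.95; composite reliability = 0.8780.
Mean component reliability = 0.7950.
Difference = 0.8780 − 0.7950 = 0.083.

0.083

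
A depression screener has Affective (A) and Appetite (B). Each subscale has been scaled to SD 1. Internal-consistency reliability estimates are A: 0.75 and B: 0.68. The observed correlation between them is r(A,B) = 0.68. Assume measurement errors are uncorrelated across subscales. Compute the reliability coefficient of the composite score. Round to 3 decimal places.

0.830

Var(A+B) = 2 + 2·[0.68] = 2 + 1.36 = 3.36.
Because errors are independent across components, Cov(Tᵢ,Tⱼ) = Cov(Xᵢ,Xⱼ); the off-diagonal part of the true-score variance is the same as above.
True-score variance = [0.75 + 0.68] + 1.36 = 1.43 + 1.36 = 2.79.
Reliability = 2.79 / 3.36 = 0.830.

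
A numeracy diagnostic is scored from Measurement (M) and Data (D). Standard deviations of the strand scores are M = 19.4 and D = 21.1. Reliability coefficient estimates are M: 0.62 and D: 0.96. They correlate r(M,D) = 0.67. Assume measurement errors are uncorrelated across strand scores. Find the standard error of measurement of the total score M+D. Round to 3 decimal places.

12.682

Var(total) = 821.57 + 548.516 = 1370.09.
True-score variance = 660.745 + 548.516 = 1209.26, so reliability = 0.8826.
Error variance = 1370.09 − 1209.26 = 160.825; SEM = √160.825 = 12.682.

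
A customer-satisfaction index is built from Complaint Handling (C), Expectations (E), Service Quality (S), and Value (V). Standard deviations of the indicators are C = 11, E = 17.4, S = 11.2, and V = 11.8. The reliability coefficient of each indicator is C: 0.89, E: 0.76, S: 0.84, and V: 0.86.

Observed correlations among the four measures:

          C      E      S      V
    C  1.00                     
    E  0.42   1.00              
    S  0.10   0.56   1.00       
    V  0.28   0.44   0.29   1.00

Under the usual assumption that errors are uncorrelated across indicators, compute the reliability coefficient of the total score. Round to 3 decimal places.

Var(C+E+S+V) = 11² + 17.4² + 11.2² + 11.8² + 2·[11·17.4·0.42 + 11·11.2·0.10 + 11·11.8·0.28 + 17.4·11.2·0.56 + 17.4·11.8·0.44 + 11.2·11.8·0.29] = 688.44 + 733.704 = 1422.14.
Because errors are independent across components, Cov(Tᵢ,Tⱼ) = Cov(Xᵢ,Xⱼ); the off-diagonal part of the true-score variance is the same as above.
True-score variance = [11²·0.89 + 17.4²·0.76 + 11.2²·0.84 + 11.8²·0.86] + 733.704 = 562.904 + 733.704 = 1296.61.
Reliability = 1296.61 / 1422.14 = 0.912.

0.912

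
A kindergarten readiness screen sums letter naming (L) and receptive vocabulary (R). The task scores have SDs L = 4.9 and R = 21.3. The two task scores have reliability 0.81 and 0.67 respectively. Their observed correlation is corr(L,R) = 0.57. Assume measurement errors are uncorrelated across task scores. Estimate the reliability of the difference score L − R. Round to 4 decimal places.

0.5699

Var(L−R) = 4.9² + 21.3² − 2·4.9·21.3·0.57 = 477.7 − 118.982 = 358.718.
Because errors are independent across components, Cov(Tᵢ,Tⱼ) = Cov(Xᵢ,Xⱼ); the off-diagonal part of the true-score variance is the same as above.
True-score variance = [4.9²·0.81 + 21.3²·0.67] − 118.982 = 323.42 − 118.982 = 204.439.
Reliability = 204.439 / 358.718 = 0.5699.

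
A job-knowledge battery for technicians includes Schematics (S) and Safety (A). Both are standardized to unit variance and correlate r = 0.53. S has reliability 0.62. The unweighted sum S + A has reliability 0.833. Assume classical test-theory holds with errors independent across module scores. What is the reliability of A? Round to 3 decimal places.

0.869

Var(S+A) = 2 + 2·0.53 = 3.060.
True-score variance = ρ_S + ρ_A + 2·0.53, so 0.833 = (0.62 + ρ_A + 1.06) / 3.060.
ρ_A = 0.833·3.060 − 0.62 − 1.06 = 0.869.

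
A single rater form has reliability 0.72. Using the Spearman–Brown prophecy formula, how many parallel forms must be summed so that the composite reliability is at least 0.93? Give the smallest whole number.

6

k ≥ ρ*(1−ρ₁)/(ρ₁(1−ρ*)) = 0.93·0.28 / (0.72·0.07) = 5.167.
Smallest integer k = 6.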